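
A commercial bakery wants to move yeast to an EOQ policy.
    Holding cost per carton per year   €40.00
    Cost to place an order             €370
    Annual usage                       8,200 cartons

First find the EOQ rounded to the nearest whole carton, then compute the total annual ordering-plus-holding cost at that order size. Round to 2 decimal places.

€15,579.49

Optimal lot size Q* = (2 × 8,200 × €370 / €40)^½ ≈ 389.49 → Q = 389 cartons
Annual ordering cost = (D/Q)·S = (8,200/389) × 370 = €7,799.49
Annual holding cost  = (Q/2)·H = (389/2) × 40 = €7,780.00
Total = €7,799.49 + €7,780.00 = €15,579.49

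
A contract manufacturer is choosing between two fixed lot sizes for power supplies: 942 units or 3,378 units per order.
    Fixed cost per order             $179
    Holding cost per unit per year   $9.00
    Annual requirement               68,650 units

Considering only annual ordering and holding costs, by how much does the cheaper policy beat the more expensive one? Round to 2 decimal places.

$1,554.80

TC(Q) = (D/Q)S + (Q/2)H
TC(942) = (68,650/942)×179 + (942/2)×9 = $17,283.96
TC(3,378) = (68,650/3,378)×179 + (3,378/2)×9 = $18,838.76
|ΔTC| = |$17,283.96 − $18,838.76| = $1,554.80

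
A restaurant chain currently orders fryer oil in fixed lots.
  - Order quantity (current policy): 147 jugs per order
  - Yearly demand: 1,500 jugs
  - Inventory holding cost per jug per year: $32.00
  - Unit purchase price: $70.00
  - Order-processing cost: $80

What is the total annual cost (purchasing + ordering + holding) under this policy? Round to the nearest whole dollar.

$108,168

Annual ordering cost = (D/Q)·S = (1,500/147) × 80 = $816.33
Annual holding cost  = (Q/2)·H = (147/2) × 32 = $2,352.00
Purchase cost = D·C = 1,500 × 70 = $105,000.00
Total = $816.33 + $2,352.00 + $105,000.00 = $108,168.33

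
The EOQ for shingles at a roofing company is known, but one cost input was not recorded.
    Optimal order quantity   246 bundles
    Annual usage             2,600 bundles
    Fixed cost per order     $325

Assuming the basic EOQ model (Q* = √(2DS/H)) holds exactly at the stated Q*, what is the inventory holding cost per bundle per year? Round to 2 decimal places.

$27.93

From Q* = √(2DS/H) ⇒ Q*² = 2DS/H.
H = 2DS / Q² = 2 × 2,600 × 325 / 246² = 27.9265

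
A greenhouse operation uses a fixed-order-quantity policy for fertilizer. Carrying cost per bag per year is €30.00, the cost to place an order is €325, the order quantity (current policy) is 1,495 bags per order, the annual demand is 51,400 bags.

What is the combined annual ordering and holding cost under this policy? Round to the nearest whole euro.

€33,599

Ordering: D/Q × S = 51,400/1,495 × €325 = €11,173.91
Holding:  Q/2 × H = 1,495/2 × €30 = €22,425.00
Total = €11,173.91 + €22,425.00 = €33,598.91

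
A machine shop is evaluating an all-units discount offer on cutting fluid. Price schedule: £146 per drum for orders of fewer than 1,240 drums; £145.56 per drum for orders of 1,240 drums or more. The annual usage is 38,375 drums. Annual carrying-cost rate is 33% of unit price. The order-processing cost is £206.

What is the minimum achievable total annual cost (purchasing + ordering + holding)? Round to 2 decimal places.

£5,622,021.78

H₁ = 33%×£146 = £48.1800;  H₂ = 33%×£145.56 = £48.0348
EOQ₁ = √(2×38,375×206/48.1800) = 572.85  (< 1,240, feasible at tier 1)
EOQ₂ = √(2×38,375×206/48.0348) = 573.71  (< 1,240 → use Q = 1,240 at tier-2 price)
TC(tier 1 (EOQ₁), Q≈572.8) = £5,630,349.82
TC(tier 2, Q≈1,240.0) = £5,622,021.78
Minimum at tier 2: £5,622,021.78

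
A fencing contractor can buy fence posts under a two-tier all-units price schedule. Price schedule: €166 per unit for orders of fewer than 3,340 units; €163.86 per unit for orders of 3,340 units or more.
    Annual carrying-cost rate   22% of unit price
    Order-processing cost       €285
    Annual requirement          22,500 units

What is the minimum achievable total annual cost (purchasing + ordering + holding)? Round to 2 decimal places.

€3,748,972.07

H₁ = 22%×€166 = €36.5200;  H₂ = 22%×€163.86 = €36.0492
EOQ₁ = √(2×22,500×285/36.5200) = 592.60  (< 3,340, feasible at tier 1)
EOQ₂ = √(2×22,500×285/36.0492) = 596.46  (< 3,340 → use Q = 3,340 at tier-2 price)
TC(tier 1 (EOQ₁), Q≈592.6) = €3,756,641.83
TC(tier 2, Q≈3,340.0) = €3,748,972.07
Minimum at tier 2: €3,748,972.07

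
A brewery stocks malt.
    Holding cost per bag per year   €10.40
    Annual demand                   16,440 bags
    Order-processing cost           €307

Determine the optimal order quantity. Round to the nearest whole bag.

Optimal lot size Q* = (2 × 16,440 × €307 / €10.4)^½ ≈ 985.19

985 bags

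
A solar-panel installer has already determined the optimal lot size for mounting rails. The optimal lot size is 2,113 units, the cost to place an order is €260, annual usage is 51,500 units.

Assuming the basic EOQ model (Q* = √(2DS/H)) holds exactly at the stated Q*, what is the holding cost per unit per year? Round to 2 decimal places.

From Q* = √(2DS/H) ⇒ Q*² = 2DS/H.
H = 2DS / Q² = 2 × 51,500 × 260 / 2,113² = 5.9981

€6.00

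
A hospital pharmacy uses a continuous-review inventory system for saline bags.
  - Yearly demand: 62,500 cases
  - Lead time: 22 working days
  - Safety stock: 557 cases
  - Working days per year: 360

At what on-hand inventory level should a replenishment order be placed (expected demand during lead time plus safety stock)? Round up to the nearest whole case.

4,377 cases

Daily demand d = 62,500 / 360 = 173.611 cases/day
Demand during lead time = 173.611 × 22 = 3,819.44
Reorder point = 3,819.44 + 557 = 4,376.44 → round up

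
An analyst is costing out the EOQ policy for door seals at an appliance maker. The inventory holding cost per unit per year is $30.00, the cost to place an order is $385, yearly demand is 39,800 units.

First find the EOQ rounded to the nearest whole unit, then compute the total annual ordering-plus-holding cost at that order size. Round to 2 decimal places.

Q* = √(2·D·S / H) = √(2·39,800·385 / 30) = √1,021,533.3 ≈ 1,010.71 → Q = 1,011 units
Orders/yr = 39,800/1,011 = 39.367; ordering cost = 39.367 × $385 = $15,156.28
Average inventory = 1,011/2 = 505.5; holding cost = 505.5 × $30 = $15,165.00
Total = $15,156.28 + $15,165.00 = $30,321.28

$30,321.28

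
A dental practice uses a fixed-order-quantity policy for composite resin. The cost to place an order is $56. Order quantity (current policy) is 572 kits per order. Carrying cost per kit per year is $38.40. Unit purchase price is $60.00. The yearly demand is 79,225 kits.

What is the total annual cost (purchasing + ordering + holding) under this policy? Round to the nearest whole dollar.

$4,772,239

Orders/yr = 79,225/572 = 138.505; ordering cost = 138.505 × $56 = $7,756.29
Average inventory = 572/2 = 286; holding cost = 286 × $38.4 = $10,982.40
Purchase cost = D·C = 79,225 × 60 = $4,753,500.00
Total = $7,756.29 + $10,982.40 + $4,753,500.00 = $4,772,238.69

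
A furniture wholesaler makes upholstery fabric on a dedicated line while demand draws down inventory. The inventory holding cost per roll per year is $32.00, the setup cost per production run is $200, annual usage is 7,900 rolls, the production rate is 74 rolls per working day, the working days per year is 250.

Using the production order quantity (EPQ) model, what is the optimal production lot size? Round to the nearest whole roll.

Daily demand d = 7,900/250 = 31.600; p = 74; 1 − d/p = 0.57297
EPQ = √(2DS / (H(1 − d/p)))
    = √(2 × 7,900 × 200 / (32 × 0.57297)) ≈ 415.15

415 rolls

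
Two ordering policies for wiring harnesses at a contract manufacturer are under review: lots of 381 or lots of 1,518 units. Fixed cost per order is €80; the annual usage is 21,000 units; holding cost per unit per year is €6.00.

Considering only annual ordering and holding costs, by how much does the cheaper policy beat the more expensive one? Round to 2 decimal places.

€108.27

For each Q, cost = (D/Q)·S + (Q/2)·H.
TC(381) = (21,000/381)×80 + (381/2)×6 = €5,552.45
TC(1,518) = (21,000/1,518)×80 + (1,518/2)×6 = €5,660.72
|ΔTC| = |€5,552.45 − €5,660.72| = €108.27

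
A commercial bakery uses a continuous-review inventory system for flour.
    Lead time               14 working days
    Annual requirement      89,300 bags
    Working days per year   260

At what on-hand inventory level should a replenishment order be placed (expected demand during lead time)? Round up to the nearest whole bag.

Daily demand d = 89,300 / 260 = 343.462 bags/day
Demand during lead time = 343.462 × 14 = 4,808.46
Reorder point = 4,808.46 → round up

4,809 bags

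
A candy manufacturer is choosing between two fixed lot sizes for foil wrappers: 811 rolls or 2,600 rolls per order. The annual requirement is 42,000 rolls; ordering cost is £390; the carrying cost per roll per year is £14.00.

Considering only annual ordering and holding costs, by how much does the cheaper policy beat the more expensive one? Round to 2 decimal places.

TC(Q) = (D/Q)S + (Q/2)H
TC(811) = (42,000/811)×390 + (811/2)×14 = £25,874.29
TC(2,600) = (42,000/2,600)×390 + (2,600/2)×14 = £24,500.00
|ΔTC| = |£25,874.29 − £24,500.00| = £1,374.29

£1,374.29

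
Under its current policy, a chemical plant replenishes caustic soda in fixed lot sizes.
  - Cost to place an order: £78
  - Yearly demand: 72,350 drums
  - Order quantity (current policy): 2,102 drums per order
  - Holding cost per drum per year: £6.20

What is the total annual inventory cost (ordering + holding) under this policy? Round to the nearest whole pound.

£9,201

Annual ordering cost = (D/Q)·S = (72,350/2,102) × 78 = £2,684.73
Annual holding cost  = (Q/2)·H = (2,102/2) × 6.2 = £6,516.20
Total = £2,684.73 + £6,516.20 = £9,200.93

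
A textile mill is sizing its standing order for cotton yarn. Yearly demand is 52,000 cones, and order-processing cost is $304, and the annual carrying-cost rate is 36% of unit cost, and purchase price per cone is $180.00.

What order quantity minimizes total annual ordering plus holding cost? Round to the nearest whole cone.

698 cones

Holding cost per cone per year: H = 36% × $180 = $64.8000
Q* = √(2·D·S / H) = √(2·52,000·304 / 64.8) = √487,901.2 ≈ 698.50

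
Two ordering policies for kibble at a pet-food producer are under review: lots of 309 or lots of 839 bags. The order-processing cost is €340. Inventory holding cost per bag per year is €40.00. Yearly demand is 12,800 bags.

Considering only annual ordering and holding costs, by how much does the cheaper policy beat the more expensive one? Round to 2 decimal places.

€1,702.99

TC(Q) = (D/Q)S + (Q/2)H
TC(309) = (12,800/309)×340 + (309/2)×40 = €20,264.14
TC(839) = (12,800/839)×340 + (839/2)×40 = €21,967.13
Lots of 309 are cheaper by €1,702.99.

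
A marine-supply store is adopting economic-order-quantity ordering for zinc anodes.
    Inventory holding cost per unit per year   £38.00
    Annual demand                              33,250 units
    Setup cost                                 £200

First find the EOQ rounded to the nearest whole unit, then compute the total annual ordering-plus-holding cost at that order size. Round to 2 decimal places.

£22,481.11

2DS/H = 2·33,250·200/38 = 350,000.00
EOQ = √350,000.00 ≈ 591.61 → Q = 592 units
Ordering: D/Q × S = 33,250/592 × £200 = £11,233.11
Holding:  Q/2 × H = 592/2 × £38 = £11,248.00
Total = £11,233.11 + £11,248.00 = £22,481.11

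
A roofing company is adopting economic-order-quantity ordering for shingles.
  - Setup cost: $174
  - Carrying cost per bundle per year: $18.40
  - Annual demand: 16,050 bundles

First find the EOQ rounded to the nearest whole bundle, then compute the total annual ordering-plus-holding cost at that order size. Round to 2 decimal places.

$10,137.62

Optimal lot size Q* = (2 × 16,050 × $174 / $18.4)^½ ≈ 550.96 → Q = 551 bundles
Orders/yr = 16,050/551 = 29.129; ordering cost = 29.129 × $174 = $5,068.42
Average inventory = 551/2 = 275.5; holding cost = 275.5 × $18.4 = $5,069.20
Total = $5,068.42 + $5,069.20 = $10,137.62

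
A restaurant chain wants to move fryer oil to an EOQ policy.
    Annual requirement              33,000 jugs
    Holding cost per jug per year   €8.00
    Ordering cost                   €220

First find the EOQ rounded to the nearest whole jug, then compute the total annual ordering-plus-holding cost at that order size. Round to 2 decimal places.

€10,777.76

Optimal lot size Q* = (2 × 33,000 × €220 / €8)^½ ≈ 1,347.22 → Q = 1,347 jugs
Ordering: D/Q × S = 33,000/1,347 × €220 = €5,389.76
Holding:  Q/2 × H = 1,347/2 × €8 = €5,388.00
Total = €5,389.76 + €5,388.00 = €10,777.76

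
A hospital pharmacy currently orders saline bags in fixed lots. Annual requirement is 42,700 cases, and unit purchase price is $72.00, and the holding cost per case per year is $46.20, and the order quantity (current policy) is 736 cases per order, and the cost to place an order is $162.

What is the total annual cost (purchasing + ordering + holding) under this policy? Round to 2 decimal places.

Ordering: D/Q × S = 42,700/736 × $162 = $9,398.64
Holding:  Q/2 × H = 736/2 × $46.2 = $17,001.60
Purchase cost = D·C = 42,700 × 72 = $3,074,400.00
Total = $9,398.64 + $17,001.60 + $3,074,400.00 = $3,100,800.24

$3,100,800.24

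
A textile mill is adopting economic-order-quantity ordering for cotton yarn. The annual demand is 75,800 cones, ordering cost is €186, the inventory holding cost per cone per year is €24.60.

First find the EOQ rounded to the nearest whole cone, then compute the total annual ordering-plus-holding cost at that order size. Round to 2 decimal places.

€26,337.45

EOQ = √(2DS/H) = √(2 × 75,800 × 186 / 24.6)
    = √(1,146,243.90) ≈ 1,070.63 → Q = 1,071 cones
Orders/yr = 75,800/1,071 = 70.775; ordering cost = 70.775 × €186 = €13,164.15
Average inventory = 1,071/2 = 535.5; holding cost = 535.5 × €24.6 = €13,173.30
Total = €13,164.15 + €13,173.30 = €26,337.45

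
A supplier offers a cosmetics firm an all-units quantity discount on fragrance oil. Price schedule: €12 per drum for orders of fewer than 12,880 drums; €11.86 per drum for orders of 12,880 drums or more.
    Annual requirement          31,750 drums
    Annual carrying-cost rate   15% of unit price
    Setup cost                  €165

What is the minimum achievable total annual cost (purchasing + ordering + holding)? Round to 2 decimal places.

H₁ = 15%×€12 = €1.8000;  H₂ = 15%×€11.86 = €1.7790
EOQ₁ = √(2×31,750×165/1.8000) = 2,412.64  (< 12,880, feasible at tier 1)
EOQ₂ = √(2×31,750×165/1.7790) = 2,426.84  (< 12,880 → use Q = 12,880 at tier-2 price)
TC(tier 1 (EOQ₁), Q≈2,412.6) = €385,342.75
TC(tier 2, Q≈12,880.0) = €388,418.50
Minimum at tier 1 (EOQ₁): €385,342.75

€385,342.75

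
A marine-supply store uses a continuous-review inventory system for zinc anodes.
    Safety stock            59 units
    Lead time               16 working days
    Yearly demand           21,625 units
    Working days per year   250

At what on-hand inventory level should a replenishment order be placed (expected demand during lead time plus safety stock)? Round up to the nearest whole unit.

Daily demand d = 21,625 / 250 = 86.500 units/day
Demand during lead time = 86.500 × 16 = 1,384.00
Reorder point = 1,384.00 + 59 = 1,443.00 → round up

1,443 units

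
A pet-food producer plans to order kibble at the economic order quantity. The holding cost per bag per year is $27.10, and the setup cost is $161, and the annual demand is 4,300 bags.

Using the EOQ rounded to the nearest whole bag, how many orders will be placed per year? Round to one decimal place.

19.0 orders per year

EOQ = √(2DS/H) = √(2 × 4,300 × 161 / 27.1)
    = √(51,092.25) ≈ 226.04 → Q = 226
Orders per year = D/Q = 4,300 / 226 = 19.027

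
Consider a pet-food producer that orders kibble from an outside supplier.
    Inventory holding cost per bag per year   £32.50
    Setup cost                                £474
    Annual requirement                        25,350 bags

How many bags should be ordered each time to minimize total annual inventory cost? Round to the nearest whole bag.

860 bags

EOQ = √(2DS/H) = √(2 × 25,350 × 474 / 32.5)
    = √(739,440.00) ≈ 859.91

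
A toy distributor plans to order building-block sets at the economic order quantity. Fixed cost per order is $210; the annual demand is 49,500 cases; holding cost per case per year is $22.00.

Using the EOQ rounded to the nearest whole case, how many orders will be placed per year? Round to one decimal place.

EOQ = √(2DS/H) = √(2 × 49,500 × 210 / 22)
    = √(945,000.00) ≈ 972.11 → Q = 972
Orders per year = D/Q = 49,500 / 972 = 50.926

50.9 orders per year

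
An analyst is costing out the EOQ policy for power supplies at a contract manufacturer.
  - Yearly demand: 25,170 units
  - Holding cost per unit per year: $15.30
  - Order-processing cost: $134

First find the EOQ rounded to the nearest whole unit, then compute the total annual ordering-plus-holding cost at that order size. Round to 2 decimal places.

EOQ = √(2DS/H) = √(2 × 25,170 × 134 / 15.3)
    = √(440,886.27) ≈ 663.99 → Q = 664 units
Annual ordering cost = (D/Q)·S = (25,170/664) × 134 = $5,079.49
Annual holding cost  = (Q/2)·H = (664/2) × 15.3 = $5,079.60
Total = $5,079.49 + $5,079.60 = $10,159.09

$10,159.09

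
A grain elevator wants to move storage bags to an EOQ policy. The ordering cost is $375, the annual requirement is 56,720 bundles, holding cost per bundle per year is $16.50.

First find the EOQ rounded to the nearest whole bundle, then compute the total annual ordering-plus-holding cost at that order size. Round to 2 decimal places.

Q* = √(2·D·S / H) = √(2·56,720·375 / 16.5) = √2,578,181.8 ≈ 1,605.67 → Q = 1,606 bundles
Ordering: D/Q × S = 56,720/1,606 × $375 = $13,244.08
Holding:  Q/2 × H = 1,606/2 × $16.5 = $13,249.50
Total = $13,244.08 + $13,249.50 = $26,493.58

$26,493.58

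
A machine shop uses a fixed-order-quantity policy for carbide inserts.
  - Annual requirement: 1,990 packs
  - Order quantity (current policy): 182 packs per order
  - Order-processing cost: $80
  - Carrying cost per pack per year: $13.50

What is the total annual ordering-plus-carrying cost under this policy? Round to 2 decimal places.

$2,103.23

Annual ordering cost = (D/Q)·S = (1,990/182) × 80 = $874.73
Annual holding cost  = (Q/2)·H = (182/2) × 13.5 = $1,228.50
Total = $874.73 + $1,228.50 = $2,103.23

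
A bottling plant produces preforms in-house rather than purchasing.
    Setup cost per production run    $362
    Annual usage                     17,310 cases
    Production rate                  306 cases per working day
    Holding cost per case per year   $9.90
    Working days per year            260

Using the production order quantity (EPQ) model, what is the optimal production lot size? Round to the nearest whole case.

1,272 cases

d = 17,310/260 = 66.5769 cases/day;  effective holding cost H(1 − d/p) = 9.9·(1 − 66.5769/306) = 7.74604
Q* = √(2DS / H_eff) = √(2·17,310·362 / 7.74604) ≈ 1,271.97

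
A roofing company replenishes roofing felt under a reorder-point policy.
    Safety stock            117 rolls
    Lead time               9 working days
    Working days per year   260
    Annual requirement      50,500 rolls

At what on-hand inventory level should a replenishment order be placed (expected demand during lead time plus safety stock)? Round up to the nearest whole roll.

1,866 rolls

Daily demand d = 50,500 / 260 = 194.231 rolls/day
Demand during lead time = 194.231 × 9 = 1,748.08
Reorder point = 1,748.08 + 117 = 1,865.08 → round up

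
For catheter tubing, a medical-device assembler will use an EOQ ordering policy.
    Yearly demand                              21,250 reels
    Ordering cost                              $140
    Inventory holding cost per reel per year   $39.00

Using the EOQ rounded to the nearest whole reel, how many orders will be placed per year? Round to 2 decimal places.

54.35 orders per year

EOQ = √(2DS/H) = √(2 × 21,250 × 140 / 39)
    = √(152,564.10) ≈ 390.59 → Q = 391
N = D/Q = 21,250/391 ≈ 54.348 orders/yr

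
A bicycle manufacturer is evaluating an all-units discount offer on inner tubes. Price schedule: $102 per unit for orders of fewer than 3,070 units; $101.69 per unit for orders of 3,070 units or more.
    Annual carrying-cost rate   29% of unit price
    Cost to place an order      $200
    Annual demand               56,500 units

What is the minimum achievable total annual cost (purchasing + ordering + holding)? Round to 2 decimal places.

H₁ = 29%×$102 = $29.5800;  H₂ = 29%×$101.69 = $29.4901
EOQ₁ = √(2×56,500×200/29.5800) = 874.09  (< 3,070, feasible at tier 1)
EOQ₂ = √(2×56,500×200/29.4901) = 875.42  (< 3,070 → use Q = 3,070 at tier-2 price)
TC(tier 1 (EOQ₁), Q≈874.1) = $5,788,855.52
TC(tier 2, Q≈3,070.0) = $5,794,433.09
Minimum at tier 1 (EOQ₁): $5,788,855.52

$5,788,855.52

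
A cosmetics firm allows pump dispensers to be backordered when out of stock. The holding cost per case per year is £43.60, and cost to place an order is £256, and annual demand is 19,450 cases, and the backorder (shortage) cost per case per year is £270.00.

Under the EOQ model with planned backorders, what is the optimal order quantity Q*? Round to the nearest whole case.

Basic EOQ = √(2·19,450·256/43.6) = 477.916
Backorder adjustment √((H+b)/b) = √((43.6+270)/270) = 1.0777
Q* = 477.916 × 1.0777 ≈ 515.06

515 cases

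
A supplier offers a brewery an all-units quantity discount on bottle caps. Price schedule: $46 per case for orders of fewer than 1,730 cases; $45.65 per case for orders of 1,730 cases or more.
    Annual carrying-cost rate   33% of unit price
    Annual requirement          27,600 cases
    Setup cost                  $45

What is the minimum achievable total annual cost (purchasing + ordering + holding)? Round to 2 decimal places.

$1,273,688.71

H₁ = 33%×$46 = $15.1800;  H₂ = 33%×$45.65 = $15.0645
EOQ₁ = √(2×27,600×45/15.1800) = 404.52  (< 1,730, feasible at tier 1)
EOQ₂ = √(2×27,600×45/15.0645) = 406.07  (< 1,730 → use Q = 1,730 at tier-2 price)
TC(tier 1 (EOQ₁), Q≈404.5) = $1,275,740.61
TC(tier 2, Q≈1,730.0) = $1,273,688.71
Minimum at tier 2: $1,273,688.71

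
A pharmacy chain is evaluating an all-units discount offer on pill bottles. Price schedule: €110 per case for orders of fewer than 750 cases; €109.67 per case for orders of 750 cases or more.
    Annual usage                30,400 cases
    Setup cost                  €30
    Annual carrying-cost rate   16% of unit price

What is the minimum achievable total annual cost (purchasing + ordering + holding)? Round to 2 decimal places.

€3,341,764.20

H₁ = 16%×€110 = €17.6000;  H₂ = 16%×€109.67 = €17.5472
EOQ₁ = √(2×30,400×30/17.6000) = 321.93  (< 750, feasible at tier 1)
EOQ₂ = √(2×30,400×30/17.5472) = 322.41  (< 750 → use Q = 750 at tier-2 price)
TC(tier 1 (EOQ₁), Q≈321.9) = €3,349,665.90
TC(tier 2, Q≈750.0) = €3,341,764.20
Minimum at tier 2: €3,341,764.20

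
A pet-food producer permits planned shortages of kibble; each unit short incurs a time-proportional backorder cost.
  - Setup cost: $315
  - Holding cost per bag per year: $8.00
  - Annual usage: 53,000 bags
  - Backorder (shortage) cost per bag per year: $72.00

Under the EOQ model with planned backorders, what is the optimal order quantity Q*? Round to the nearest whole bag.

2,153 bags

Basic EOQ = √(2·53,000·315/8) = 2,042.976
Backorder adjustment √((H+b)/b) = √((8+72)/72) = 1.0541
Q* = 2,042.976 × 1.0541 ≈ 2,153.49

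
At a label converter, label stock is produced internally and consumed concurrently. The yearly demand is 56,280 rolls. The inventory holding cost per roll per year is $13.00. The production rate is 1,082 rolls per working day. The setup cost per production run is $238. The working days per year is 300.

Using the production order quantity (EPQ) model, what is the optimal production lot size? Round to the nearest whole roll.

1,579 rolls

Daily demand d = 56,280/300 = 187.600; p = 1082; 1 − d/p = 0.82662
EPQ = √(2DS / (H(1 − d/p)))
    = √(2 × 56,280 × 238 / (13 × 0.82662)) ≈ 1,578.91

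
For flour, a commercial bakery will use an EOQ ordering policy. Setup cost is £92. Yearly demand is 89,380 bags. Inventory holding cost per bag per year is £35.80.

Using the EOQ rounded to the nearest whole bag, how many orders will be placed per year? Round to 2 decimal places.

2DS/H = 2·89,380·92/35.8 = 459,383.24
EOQ = √459,383.24 ≈ 677.78 → Q = 678
Orders per year = D/Q = 89,380 / 678 = 131.829

131.83 orders per year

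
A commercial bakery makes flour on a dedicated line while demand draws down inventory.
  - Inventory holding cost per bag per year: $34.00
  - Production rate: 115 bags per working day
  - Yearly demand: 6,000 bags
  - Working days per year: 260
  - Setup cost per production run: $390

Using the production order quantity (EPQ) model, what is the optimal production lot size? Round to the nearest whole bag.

415 bags

d = 6,000/260 = 23.0769 bags/day;  effective holding cost H(1 − d/p) = 34·(1 − 23.0769/115) = 27.17726
Q* = √(2DS / H_eff) = √(2·6,000·390 / 27.17726) ≈ 414.97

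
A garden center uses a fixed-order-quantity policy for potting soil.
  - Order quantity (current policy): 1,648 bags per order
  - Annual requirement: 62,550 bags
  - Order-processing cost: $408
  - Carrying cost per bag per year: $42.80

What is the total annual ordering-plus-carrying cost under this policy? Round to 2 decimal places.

Annual ordering cost = (D/Q)·S = (62,550/1,648) × 408 = $15,485.68
Annual holding cost  = (Q/2)·H = (1,648/2) × 42.8 = $35,267.20
Total = $15,485.68 + $35,267.20 = $50,752.88

$50,752.88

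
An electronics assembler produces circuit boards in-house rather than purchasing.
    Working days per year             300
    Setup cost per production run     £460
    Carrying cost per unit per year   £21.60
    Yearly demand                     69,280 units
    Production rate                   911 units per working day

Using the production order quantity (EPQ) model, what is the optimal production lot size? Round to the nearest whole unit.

d = 69,280/300 = 230.9333 units/day;  effective holding cost H(1 − d/p) = 21.6·(1 − 230.9333/911) = 16.12452
Q* = √(2DS / H_eff) = √(2·69,280·460 / 16.12452) ≈ 1,988.17

1,988 units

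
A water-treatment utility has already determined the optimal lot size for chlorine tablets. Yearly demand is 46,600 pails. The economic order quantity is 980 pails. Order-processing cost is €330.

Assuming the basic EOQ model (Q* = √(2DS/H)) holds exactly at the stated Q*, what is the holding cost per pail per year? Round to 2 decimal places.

€32.02

EOQ relation: Q² = 2DS/H, so rearrange for the unknown.
H = 2DS / Q² = 2 × 46,600 × 330 / 980² = 32.0242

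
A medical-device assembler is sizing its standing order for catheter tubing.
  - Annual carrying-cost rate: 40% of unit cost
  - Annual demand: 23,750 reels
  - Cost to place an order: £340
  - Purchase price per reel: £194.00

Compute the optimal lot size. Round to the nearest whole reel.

456 reels

H = i·C = 0.4 × £194 = £77.6000 per reel-year
EOQ = √(2DS/H) = √(2 × 23,750 × 340 / 77.6)
    = √(208,118.56) ≈ 456.20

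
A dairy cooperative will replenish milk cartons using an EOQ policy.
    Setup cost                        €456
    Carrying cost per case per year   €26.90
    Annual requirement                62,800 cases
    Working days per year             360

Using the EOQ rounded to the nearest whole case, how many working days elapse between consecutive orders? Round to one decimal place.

8.4 days

Q* = √(2·D·S / H) = √(2·62,800·456 / 26.9) = √2,129,130.1 ≈ 1,459.15 → Q = 1,459 cases
T = Q/D × 360 days = 1,459/62,800 × 360 = 8.364 days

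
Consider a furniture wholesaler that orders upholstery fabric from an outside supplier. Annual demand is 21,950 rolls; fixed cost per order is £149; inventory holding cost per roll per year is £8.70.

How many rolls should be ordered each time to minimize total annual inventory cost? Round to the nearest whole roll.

867 rolls

Q* = √(2·D·S / H) = √(2·21,950·149 / 8.7) = √751,850.6 ≈ 867.09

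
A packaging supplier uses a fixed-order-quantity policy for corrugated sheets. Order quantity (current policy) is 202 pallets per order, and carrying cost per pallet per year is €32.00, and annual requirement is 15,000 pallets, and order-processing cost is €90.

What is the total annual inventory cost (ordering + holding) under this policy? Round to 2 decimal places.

€9,915.17

Annual ordering cost = (D/Q)·S = (15,000/202) × 90 = €6,683.17
Annual holding cost  = (Q/2)·H = (202/2) × 32 = €3,232.00
Total = €6,683.17 + €3,232.00 = €9,915.17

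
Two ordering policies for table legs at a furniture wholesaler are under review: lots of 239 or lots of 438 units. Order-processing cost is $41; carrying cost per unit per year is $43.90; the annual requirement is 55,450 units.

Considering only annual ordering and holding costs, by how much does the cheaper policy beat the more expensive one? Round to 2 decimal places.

$46.23

TC(Q) = (D/Q)S + (Q/2)H
TC(239) = (55,450/239)×41 + (239/2)×43.9 = $14,758.39
TC(438) = (55,450/438)×41 + (438/2)×43.9 = $14,804.63
Cheaper: Q = 239.  Difference = $46.23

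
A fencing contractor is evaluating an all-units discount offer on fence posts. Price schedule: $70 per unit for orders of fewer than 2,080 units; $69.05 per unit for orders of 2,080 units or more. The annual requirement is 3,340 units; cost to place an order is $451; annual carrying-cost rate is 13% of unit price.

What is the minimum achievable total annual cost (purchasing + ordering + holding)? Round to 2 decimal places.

H₁ = 13%×$70 = $9.1000;  H₂ = 13%×$69.05 = $8.9765
EOQ₁ = √(2×3,340×451/9.1000) = 575.38  (< 2,080, feasible at tier 1)
EOQ₂ = √(2×3,340×451/8.9765) = 579.33  (< 2,080 → use Q = 2,080 at tier-2 price)
TC(tier 1 (EOQ₁), Q≈575.4) = $239,035.97
TC(tier 2, Q≈2,080.0) = $240,686.76
Minimum at tier 1 (EOQ₁): $239,035.97

$239,035.97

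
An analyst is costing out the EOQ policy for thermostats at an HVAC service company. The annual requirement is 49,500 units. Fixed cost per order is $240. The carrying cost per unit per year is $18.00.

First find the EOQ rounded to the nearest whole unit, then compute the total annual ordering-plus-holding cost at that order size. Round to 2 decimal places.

EOQ = √(2DS/H) = √(2 × 49,500 × 240 / 18)
    = √(1,320,000.00) ≈ 1,148.91 → Q = 1,149 units
Orders/yr = 49,500/1,149 = 43.081; ordering cost = 43.081 × $240 = $10,339.43
Average inventory = 1,149/2 = 574.5; holding cost = 574.5 × $18 = $10,341.00
Total = $10,339.43 + $10,341.00 = $20,680.43

$20,680.43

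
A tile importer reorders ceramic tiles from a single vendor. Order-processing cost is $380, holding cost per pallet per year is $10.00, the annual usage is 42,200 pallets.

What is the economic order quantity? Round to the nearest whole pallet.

EOQ = √(2DS/H) = √(2 × 42,200 × 380 / 10)
    = √(3,207,200.00) ≈ 1,790.87

1,791 pallets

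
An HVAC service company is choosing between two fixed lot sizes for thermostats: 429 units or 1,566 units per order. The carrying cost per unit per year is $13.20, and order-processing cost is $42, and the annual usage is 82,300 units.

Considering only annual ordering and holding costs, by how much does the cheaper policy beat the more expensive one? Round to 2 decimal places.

For each Q, cost = (D/Q)·S + (Q/2)·H.
TC(429) = (82,300/429)×42 + (429/2)×13.2 = $10,888.74
TC(1,566) = (82,300/1,566)×42 + (1,566/2)×13.2 = $12,542.88
Cheaper: Q = 429.  Difference = $1,654.14

$1,654.14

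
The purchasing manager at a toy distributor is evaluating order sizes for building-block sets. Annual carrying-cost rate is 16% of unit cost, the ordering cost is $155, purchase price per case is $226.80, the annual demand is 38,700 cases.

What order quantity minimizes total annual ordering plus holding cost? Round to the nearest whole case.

575 cases

H = i·C = 0.16 × $226.8 = $36.2880 per case-year
Q* = √(2·D·S / H) = √(2·38,700·155 / 36.288) = √330,605.2 ≈ 574.98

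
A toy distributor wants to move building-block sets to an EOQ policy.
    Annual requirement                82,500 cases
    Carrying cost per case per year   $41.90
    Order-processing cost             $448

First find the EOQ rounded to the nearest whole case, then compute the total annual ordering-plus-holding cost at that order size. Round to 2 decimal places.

$55,652.93

Q* = √(2·D·S / H) = √(2·82,500·448 / 41.9) = √1,764,200.5 ≈ 1,328.23 → Q = 1,328 cases
Ordering: D/Q × S = 82,500/1,328 × $448 = $27,831.33
Holding:  Q/2 × H = 1,328/2 × $41.9 = $27,821.60
Total = $27,831.33 + $27,821.60 = $55,652.93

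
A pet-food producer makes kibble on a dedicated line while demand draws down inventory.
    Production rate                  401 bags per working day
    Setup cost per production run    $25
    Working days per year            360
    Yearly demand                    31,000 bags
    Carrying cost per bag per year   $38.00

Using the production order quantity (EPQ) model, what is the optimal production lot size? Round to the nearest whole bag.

Daily demand d = 31,000/360 = 86.111; p = 401; 1 − d/p = 0.78526
EPQ = √(2DS / (H(1 − d/p)))
    = √(2 × 31,000 × 25 / (38 × 0.78526)) ≈ 227.91

228 bags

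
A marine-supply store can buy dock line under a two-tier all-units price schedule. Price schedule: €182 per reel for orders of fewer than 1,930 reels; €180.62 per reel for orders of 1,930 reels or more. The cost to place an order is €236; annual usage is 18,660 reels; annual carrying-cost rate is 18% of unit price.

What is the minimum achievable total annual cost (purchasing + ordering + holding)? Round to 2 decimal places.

€3,404,024.63

H₁ = 18%×€182 = €32.7600;  H₂ = 18%×€180.62 = €32.5116
EOQ₁ = √(2×18,660×236/32.7600) = 518.51  (< 1,930, feasible at tier 1)
EOQ₂ = √(2×18,660×236/32.5116) = 520.48  (< 1,930 → use Q = 1,930 at tier-2 price)
TC(tier 1 (EOQ₁), Q≈518.5) = €3,413,106.30
TC(tier 2, Q≈1,930.0) = €3,404,024.63
Minimum at tier 2: €3,404,024.63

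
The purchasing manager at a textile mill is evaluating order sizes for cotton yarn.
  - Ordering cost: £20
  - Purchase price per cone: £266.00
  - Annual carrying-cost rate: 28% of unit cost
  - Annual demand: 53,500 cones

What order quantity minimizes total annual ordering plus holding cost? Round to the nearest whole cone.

170 cones

Carrying cost H = £266 × 28% = £74.4800/cone/yr
Q* = √(2·D·S / H) = √(2·53,500·20 / 74.48) = √28,732.5 ≈ 169.51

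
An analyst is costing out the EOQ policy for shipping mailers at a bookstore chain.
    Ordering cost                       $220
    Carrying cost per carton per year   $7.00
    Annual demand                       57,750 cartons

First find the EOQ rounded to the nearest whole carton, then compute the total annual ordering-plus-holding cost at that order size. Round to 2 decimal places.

2DS/H = 2·57,750·220/7 = 3,630,000.00
EOQ = √3,630,000.00 ≈ 1,905.26 → Q = 1,905 cartons
Ordering: D/Q × S = 57,750/1,905 × $220 = $6,669.29
Holding:  Q/2 × H = 1,905/2 × $7 = $6,667.50
Total = $6,669.29 + $6,667.50 = $13,336.79

$13,336.79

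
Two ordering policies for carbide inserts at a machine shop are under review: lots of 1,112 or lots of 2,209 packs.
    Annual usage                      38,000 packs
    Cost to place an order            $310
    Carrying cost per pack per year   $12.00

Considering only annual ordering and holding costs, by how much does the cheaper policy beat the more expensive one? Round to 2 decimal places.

$1,321.20

TC(Q) = (D/Q)S + (Q/2)H
TC(1,112) = (38,000/1,112)×310 + (1,112/2)×12 = $17,265.53
TC(2,209) = (38,000/2,209)×310 + (2,209/2)×12 = $18,586.73
Cheaper: Q = 1,112.  Difference = $1,321.20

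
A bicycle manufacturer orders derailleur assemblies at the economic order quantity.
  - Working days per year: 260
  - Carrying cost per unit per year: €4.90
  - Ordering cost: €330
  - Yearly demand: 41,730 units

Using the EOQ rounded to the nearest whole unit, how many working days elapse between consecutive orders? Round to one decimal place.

EOQ = √(2DS/H) = √(2 × 41,730 × 330 / 4.9)
    = √(5,620,775.51) ≈ 2,370.82 → Q = 2,371 units
Cycle time = (working days × Q)/D = (260 × 2,371) / 41,730 = 14.773 days

14.8 days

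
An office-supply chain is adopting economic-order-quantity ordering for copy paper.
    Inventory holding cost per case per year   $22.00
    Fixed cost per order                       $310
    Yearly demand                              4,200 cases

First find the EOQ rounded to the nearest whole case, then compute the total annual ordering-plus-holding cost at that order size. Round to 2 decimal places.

Optimal lot size Q* = (2 × 4,200 × $310 / $22)^½ ≈ 344.04 → Q = 344 cases
Orders/yr = 4,200/344 = 12.209; ordering cost = 12.209 × $310 = $3,784.88
Average inventory = 344/2 = 172; holding cost = 172 × $22 = $3,784.00
Total = $3,784.88 + $3,784.00 = $7,568.88

$7,568.88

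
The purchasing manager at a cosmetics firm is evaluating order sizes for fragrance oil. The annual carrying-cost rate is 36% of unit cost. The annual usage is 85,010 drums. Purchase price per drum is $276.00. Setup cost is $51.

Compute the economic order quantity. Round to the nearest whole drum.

H = i·C = 0.36 × $276 = $99.3600 per drum-year
Optimal lot size Q* = (2 × 85,010 × $51 / $99.36)^½ ≈ 295.41

295 drums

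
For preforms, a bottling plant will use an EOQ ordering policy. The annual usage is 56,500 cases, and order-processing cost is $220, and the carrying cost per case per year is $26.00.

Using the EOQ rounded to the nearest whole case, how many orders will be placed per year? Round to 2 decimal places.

Optimal lot size Q* = (2 × 56,500 × $220 / $26)^½ ≈ 977.83 → Q = 978
N = D/Q = 56,500/978 ≈ 57.771 orders/yr

57.77 orders per year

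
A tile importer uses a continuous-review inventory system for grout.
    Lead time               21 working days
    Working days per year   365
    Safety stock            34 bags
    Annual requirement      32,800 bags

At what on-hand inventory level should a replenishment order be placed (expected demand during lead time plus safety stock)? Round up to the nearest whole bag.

Daily demand d = 32,800 / 365 = 89.863 bags/day
Demand during lead time = 89.863 × 21 = 1,887.12
Reorder point = 1,887.12 + 34 = 1,921.12 → round up

1,922 bags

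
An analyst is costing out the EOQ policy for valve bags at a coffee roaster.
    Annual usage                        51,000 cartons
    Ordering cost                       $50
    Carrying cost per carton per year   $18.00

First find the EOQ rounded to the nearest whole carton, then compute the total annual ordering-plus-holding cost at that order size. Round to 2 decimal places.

Q* = √(2·D·S / H) = √(2·51,000·50 / 18) = √283,333.3 ≈ 532.29 → Q = 532 cartons
Orders/yr = 51,000/532 = 95.865; ordering cost = 95.865 × $50 = $4,793.23
Average inventory = 532/2 = 266; holding cost = 266 × $18 = $4,788.00
Total = $4,793.23 + $4,788.00 = $9,581.23

$9,581.23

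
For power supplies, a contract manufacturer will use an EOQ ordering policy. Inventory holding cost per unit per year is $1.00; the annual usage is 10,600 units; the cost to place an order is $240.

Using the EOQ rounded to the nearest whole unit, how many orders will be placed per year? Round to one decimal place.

EOQ = √(2DS/H) = √(2 × 10,600 × 240 / 1)
    = √(5,088,000.00) ≈ 2,255.66 → Q = 2,256
Orders per year = D/Q = 10,600 / 2,256 = 4.699

4.7 orders per year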